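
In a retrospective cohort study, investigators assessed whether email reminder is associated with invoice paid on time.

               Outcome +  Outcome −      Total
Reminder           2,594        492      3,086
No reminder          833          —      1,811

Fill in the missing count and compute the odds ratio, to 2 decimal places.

6.19

The missing cell is in the unexposed row: 1811 − 833 = 978.
So a = 2594, b = 492, c = 833, d = 978.
OR = (a·d)/(b·c) = (2594 × 978) / (492 × 833) = 2536932 / 409836 = 6.19012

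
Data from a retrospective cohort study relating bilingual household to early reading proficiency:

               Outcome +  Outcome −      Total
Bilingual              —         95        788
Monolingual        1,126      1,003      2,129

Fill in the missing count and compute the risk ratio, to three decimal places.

1.663

The missing cell is in the exposed row: 788 − 95 = 693.
So a = 693, b = 95, c = 1126, d = 1003.
RR = [a/(a+b)] / [c/(c+d)] = (693/788) / (1126/2129) = 0.87944/0.52889 = 1.66282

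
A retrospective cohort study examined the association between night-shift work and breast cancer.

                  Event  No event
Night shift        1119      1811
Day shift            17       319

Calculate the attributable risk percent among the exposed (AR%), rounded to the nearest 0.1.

86.8

Cells: a = 1119, b = 1811, c = 17, d = 319.
Risk in exposed = 1119/2930 = 0.38191; risk in unexposed = 17/336 = 0.05060.
RR = 0.38191/0.05060 = 7.54836
AR% = (RR − 1)/RR × 100 = (7.54836 − 1)/7.54836 × 100 = 86.7521%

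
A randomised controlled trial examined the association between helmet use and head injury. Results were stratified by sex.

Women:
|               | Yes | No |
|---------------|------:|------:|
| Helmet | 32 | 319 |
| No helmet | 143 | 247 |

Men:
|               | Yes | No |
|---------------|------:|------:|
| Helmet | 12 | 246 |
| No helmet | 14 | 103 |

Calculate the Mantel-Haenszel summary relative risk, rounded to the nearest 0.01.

RR_MH = Σ(aᵢ·n₀ᵢ/nᵢ) / Σ(cᵢ·n₁ᵢ/nᵢ), with n₁ᵢ = aᵢ+bᵢ (exposed), n₀ᵢ = cᵢ+dᵢ (unexposed), nᵢ = n₁ᵢ+n₀ᵢ.
Stratum 1 (Women): n₁ = 351, n₀ = 390, n = 741; a·n₀/n = 32·390/741 = 16.8421; c·n₁/n = 143·351/741 = 67.7368
Stratum 2 (Men): n₁ = 258, n₀ = 117, n = 375; a·n₀/n = 12·117/375 = 3.7440; c·n₁/n = 14·258/375 = 9.6320
RR_MH = (16.8421 + 3.7440) / (67.7368 + 9.6320) = 20.5861 / 77.3688 = 0.26608

0.27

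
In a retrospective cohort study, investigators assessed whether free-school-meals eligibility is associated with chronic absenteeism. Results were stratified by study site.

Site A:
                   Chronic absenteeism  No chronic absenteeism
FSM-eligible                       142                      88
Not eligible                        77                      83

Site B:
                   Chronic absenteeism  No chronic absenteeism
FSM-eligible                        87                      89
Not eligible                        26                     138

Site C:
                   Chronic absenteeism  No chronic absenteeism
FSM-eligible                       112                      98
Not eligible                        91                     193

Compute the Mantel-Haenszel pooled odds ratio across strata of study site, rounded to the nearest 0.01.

2.59

OR_MH = Σ(aᵢdᵢ/nᵢ) / Σ(bᵢcᵢ/nᵢ), where nᵢ is the stratum total.
Stratum 1 (Site A): n = 390; a·d/n = 142·83/390 = 30.2205; b·c/n = 88·77/390 = 17.3744
Stratum 2 (Site B): n = 340; a·d/n = 87·138/340 = 35.3118; b·c/n = 89·26/340 = 6.8059
Stratum 3 (Site C): n = 494; a·d/n = 112·193/494 = 43.7571; b·c/n = 98·91/494 = 18.0526
OR_MH = (30.2205 + 35.3118 + 43.7571) / (17.3744 + 6.8059 + 18.0526) = 109.2894 / 42.2329 = 2.58778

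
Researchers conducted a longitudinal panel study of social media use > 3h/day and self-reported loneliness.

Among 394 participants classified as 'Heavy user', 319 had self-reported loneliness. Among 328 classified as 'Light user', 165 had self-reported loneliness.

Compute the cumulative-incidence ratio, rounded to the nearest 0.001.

1.609

From the description: a = 319, b = 75, c = 165, d = 163.
Risk in exposed = 319/394 = 0.80964; risk in unexposed = 165/328 = 0.50305.
RR = 0.80964 / 0.50305 = 1.60948
The risk among the exposed is 1.61 times that among the unexposed.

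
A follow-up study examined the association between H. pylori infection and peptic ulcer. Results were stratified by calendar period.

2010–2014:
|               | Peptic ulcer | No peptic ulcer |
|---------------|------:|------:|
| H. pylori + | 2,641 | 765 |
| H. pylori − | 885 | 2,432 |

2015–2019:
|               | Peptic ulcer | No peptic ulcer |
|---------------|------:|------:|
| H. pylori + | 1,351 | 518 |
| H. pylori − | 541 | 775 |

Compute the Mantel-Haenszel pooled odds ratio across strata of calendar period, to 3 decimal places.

6.805

OR_MH = Σ(aᵢdᵢ/nᵢ) / Σ(bᵢcᵢ/nᵢ), where nᵢ is the stratum total.
Stratum 1 (2010–2014): n = 6723; a·d/n = 2641·2432/6723 = 955.3640; b·c/n = 765·885/6723 = 100.7028
Stratum 2 (2015–2019): n = 3185; a·d/n = 1351·775/3185 = 328.7363; b·c/n = 518·541/3185 = 87.9868
OR_MH = (955.3640 + 328.7363) / (100.7028 + 87.9868) = 1284.1002 / 188.6896 = 6.80536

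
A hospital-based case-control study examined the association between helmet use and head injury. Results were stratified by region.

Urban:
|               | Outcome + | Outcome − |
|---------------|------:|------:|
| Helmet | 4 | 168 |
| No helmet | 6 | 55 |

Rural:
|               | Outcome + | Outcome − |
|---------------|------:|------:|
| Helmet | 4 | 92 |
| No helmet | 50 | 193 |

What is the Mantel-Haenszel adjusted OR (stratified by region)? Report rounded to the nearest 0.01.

OR_MH = Σ(aᵢdᵢ/nᵢ) / Σ(bᵢcᵢ/nᵢ), where nᵢ is the stratum total.
Stratum 1 (Urban): n = 233; a·d/n = 4·55/233 = 0.9442; b·c/n = 168·6/233 = 4.3262
Stratum 2 (Rural): n = 339; a·d/n = 4·193/339 = 2.2773; b·c/n = 92·50/339 = 13.5693
OR_MH = (0.9442 + 2.2773) / (4.3262 + 13.5693) = 3.2215 / 17.8955 = 0.18002

0.18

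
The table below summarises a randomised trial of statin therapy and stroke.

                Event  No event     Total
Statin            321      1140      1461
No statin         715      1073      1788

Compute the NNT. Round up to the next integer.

Risk in treated group = 321/1461 = 0.21971; risk in control = 715/1788 = 0.39989.
Absolute risk reduction = 0.39989 − 0.21971 = 0.18018
NNT = 1 / ARR = 1 / 0.18018 = 5.550 → round up → 6

6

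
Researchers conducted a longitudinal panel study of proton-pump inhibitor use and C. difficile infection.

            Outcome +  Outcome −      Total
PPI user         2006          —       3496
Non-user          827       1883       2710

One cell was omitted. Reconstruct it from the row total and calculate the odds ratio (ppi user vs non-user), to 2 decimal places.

3.07

The missing cell is in the exposed row: 3496 − 2006 = 1490.
So a = 2006, b = 1490, c = 827, d = 1883.
OR = (a·d)/(b·c) = (2006 × 1883) / (1490 × 827) = 3777298 / 1232230 = 3.06542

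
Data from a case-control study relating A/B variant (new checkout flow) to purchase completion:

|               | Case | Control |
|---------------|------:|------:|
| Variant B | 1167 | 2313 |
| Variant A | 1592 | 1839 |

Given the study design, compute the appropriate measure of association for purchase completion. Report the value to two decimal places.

0.58

Cells: a = 1167, b = 2313, c = 1592, d = 1839.
This is a case-control study: participants were sampled on outcome status, so risks in the source population cannot be estimated directly — relative risk is not valid here. The odds ratio is the appropriate measure.
OR = (a·d)/(b·c) = (1167 × 1839) / (2313 × 1592) = 2146113 / 3682296 = 0.58282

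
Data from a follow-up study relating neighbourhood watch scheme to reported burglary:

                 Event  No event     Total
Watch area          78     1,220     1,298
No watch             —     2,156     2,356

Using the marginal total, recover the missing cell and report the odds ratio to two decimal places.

0.69

The missing cell is in the unexposed row: 2356 − 2156 = 200.
So a = 78, b = 1220, c = 200, d = 2156.
OR = (a·d)/(b·c) = (78 × 2156) / (1220 × 200) = 168168 / 244000 = 0.68921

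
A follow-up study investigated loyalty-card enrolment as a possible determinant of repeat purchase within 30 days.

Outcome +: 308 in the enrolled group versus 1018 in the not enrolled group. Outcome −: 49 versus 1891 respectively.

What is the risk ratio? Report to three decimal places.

From the description: a = 308, b = 49, c = 1018, d = 1891.
Risk in exposed = 308/357 = 0.86275; risk in unexposed = 1018/2909 = 0.34995.
RR = 0.86275 / 0.34995 = 2.46535
The risk among the exposed is 2.47 times that among the unexposed.

2.465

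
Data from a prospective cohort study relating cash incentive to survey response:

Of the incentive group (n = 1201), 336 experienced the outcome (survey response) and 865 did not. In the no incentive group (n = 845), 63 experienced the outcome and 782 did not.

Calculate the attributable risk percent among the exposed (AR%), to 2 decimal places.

73.35

From the description: a = 336, b = 865, c = 63, d = 782.
Risk in exposed = 336/1201 = 0.27977; risk in unexposed = 63/845 = 0.07456.
RR = 0.27977/0.07456 = 3.75243
AR% = (RR − 1)/RR × 100 = (3.75243 − 1)/3.75243 × 100 = 73.3506%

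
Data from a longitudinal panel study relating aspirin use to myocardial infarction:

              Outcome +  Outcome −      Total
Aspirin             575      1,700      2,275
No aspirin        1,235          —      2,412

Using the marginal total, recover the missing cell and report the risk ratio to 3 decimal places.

The missing cell is in the unexposed row: 2412 − 1235 = 1177.
So a = 575, b = 1700, c = 1235, d = 1177.
RR = [a/(a+b)] / [c/(c+d)] = (575/2275) / (1235/2412) = 0.25275/0.51202 = 0.49362

0.494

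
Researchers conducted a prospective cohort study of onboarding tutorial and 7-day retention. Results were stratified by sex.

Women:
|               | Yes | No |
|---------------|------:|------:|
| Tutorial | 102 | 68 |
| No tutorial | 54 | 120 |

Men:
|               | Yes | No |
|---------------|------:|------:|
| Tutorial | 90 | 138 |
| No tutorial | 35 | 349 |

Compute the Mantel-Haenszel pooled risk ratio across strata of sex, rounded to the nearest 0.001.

2.720

RR_MH = Σ(aᵢ·n₀ᵢ/nᵢ) / Σ(cᵢ·n₁ᵢ/nᵢ), with n₁ᵢ = aᵢ+bᵢ (exposed), n₀ᵢ = cᵢ+dᵢ (unexposed), nᵢ = n₁ᵢ+n₀ᵢ.
Stratum 1 (Women): n₁ = 170, n₀ = 174, n = 344; a·n₀/n = 102·174/344 = 51.5930; c·n₁/n = 54·170/344 = 26.6860
Stratum 2 (Men): n₁ = 228, n₀ = 384, n = 612; a·n₀/n = 90·384/612 = 56.4706; c·n₁/n = 35·228/612 = 13.0392
RR_MH = (51.5930 + 56.4706) / (26.6860 + 13.0392) = 108.0636 / 39.7253 = 2.72027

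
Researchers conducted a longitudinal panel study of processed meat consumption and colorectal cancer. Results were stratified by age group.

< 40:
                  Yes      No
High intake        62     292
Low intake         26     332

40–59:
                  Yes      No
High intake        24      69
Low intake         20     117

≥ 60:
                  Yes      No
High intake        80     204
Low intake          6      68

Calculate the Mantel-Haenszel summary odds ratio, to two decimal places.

OR_MH = Σ(aᵢdᵢ/nᵢ) / Σ(bᵢcᵢ/nᵢ), where nᵢ is the stratum total.
Stratum 1 (< 40): n = 712; a·d/n = 62·332/712 = 28.9101; b·c/n = 292·26/712 = 10.6629
Stratum 2 (40–59): n = 230; a·d/n = 24·117/230 = 12.2087; b·c/n = 69·20/230 = 6.0000
Stratum 3 (≥ 60): n = 358; a·d/n = 80·68/358 = 15.1955; b·c/n = 204·6/358 = 3.4190
OR_MH = (28.9101 + 12.2087 + 15.1955) / (10.6629 + 6.0000 + 3.4190) = 56.3143 / 20.0819 = 2.80423

2.80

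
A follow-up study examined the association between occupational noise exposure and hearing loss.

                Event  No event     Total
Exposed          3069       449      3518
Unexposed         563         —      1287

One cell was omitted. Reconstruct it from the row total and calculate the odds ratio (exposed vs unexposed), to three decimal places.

8.790

The missing cell is in the unexposed row: 1287 − 563 = 724.
So a = 3069, b = 449, c = 563, d = 724.
OR = (a·d)/(b·c) = (3069 × 724) / (449 × 563) = 2221956 / 252787 = 8.78983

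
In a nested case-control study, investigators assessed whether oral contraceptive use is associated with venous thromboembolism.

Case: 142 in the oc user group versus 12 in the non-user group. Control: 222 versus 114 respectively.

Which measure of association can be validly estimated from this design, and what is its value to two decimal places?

From the description: a = 142, b = 222, c = 12, d = 114.
This is a nested case-control study: participants were sampled on outcome status, so risks in the source population cannot be estimated directly — relative risk is not valid here. The odds ratio is the appropriate measure.
OR = (a·d)/(b·c) = (142 × 114) / (222 × 12) = 16188 / 2664 = 6.07658

6.08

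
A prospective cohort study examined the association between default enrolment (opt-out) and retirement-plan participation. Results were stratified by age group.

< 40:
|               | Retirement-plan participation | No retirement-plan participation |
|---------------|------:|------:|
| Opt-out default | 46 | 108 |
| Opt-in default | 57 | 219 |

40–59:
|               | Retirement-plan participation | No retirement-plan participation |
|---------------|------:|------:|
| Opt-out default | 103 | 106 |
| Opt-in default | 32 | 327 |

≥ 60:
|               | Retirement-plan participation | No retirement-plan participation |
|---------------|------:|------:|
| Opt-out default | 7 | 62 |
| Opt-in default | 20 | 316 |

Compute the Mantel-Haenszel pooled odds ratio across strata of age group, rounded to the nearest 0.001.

OR_MH = Σ(aᵢdᵢ/nᵢ) / Σ(bᵢcᵢ/nᵢ), where nᵢ is the stratum total.
Stratum 1 (< 40): n = 430; a·d/n = 46·219/430 = 23.4279; b·c/n = 108·57/430 = 14.3163
Stratum 2 (40–59): n = 568; a·d/n = 103·327/568 = 59.2975; b·c/n = 106·32/568 = 5.9718
Stratum 3 (≥ 60): n = 405; a·d/n = 7·316/405 = 5.4617; b·c/n = 62·20/405 = 3.0617
OR_MH = (23.4279 + 59.2975 + 5.4617) / (14.3163 + 5.9718 + 3.0617) = 88.1872 / 23.3498 = 3.77678

3.777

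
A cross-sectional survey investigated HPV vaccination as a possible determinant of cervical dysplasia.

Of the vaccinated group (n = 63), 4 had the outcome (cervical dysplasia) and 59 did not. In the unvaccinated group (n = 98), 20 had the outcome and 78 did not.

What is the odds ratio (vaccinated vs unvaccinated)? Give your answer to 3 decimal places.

0.264

From the description: a = 4, b = 59, c = 20, d = 78.
OR = (a·d)/(b·c) = (4 × 78) / (59 × 20) = 312 / 1180 = 0.26441
Exposure is associated with lower odds of cervical dysplasia (OR = 0.26 < 1).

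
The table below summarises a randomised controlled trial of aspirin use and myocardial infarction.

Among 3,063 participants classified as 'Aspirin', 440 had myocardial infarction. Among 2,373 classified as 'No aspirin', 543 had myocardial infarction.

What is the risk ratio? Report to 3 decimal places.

0.628

From the description: a = 440, b = 2623, c = 543, d = 1830.
Risk in exposed = 440/3063 = 0.14365; risk in unexposed = 543/2373 = 0.22882.
RR = 0.14365 / 0.22882 = 0.62777
The risk is 37% lower among the exposed than among the unexposed.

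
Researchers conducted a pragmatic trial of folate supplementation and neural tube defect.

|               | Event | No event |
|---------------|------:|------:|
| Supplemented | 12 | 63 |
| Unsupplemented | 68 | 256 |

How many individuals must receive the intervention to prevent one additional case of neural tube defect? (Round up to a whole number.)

Risk in treated group = 12/75 = 0.16000; risk in control = 68/324 = 0.20988.
Absolute risk reduction = 0.20988 − 0.16000 = 0.04988
NNT = 1 / ARR = 1 / 0.04988 = 20.050 → round up → 21

21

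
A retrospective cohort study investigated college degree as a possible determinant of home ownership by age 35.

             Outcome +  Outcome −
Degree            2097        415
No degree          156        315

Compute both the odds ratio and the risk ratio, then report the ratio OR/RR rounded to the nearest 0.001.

Cells: a = 2097, b = 415, c = 156, d = 315.
OR = (2097·315)/(415·156) = 660555/64740 = 10.20320
Risk in exposed = 2097/2512 = 0.83479; risk in unexposed = 156/471 = 0.33121; RR = 2.52043
OR/RR = 10.20320 / 2.52043 = 4.04819
The outcome is not rare, so the OR lies further from 1 than the RR.

4.048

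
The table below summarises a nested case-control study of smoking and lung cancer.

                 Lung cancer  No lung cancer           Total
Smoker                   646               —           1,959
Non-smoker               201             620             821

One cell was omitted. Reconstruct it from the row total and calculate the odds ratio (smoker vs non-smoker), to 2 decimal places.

1.52

The missing cell is in the exposed row: 1959 − 646 = 1313.
So a = 646, b = 1313, c = 201, d = 620.
OR = (a·d)/(b·c) = (646 × 620) / (1313 × 201) = 400520 / 263913 = 1.51762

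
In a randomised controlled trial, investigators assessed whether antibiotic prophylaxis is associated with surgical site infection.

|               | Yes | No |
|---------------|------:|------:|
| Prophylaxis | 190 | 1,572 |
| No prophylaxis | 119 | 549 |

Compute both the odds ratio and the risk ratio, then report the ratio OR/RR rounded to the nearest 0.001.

0.921

Cells: a = 190, b = 1572, c = 119, d = 549.
OR = (190·549)/(1572·119) = 104310/187068 = 0.55760
Risk in exposed = 190/1762 = 0.10783; risk in unexposed = 119/668 = 0.17814; RR = 0.60531
OR/RR = 0.55760 / 0.60531 = 0.92119
The outcome is not rare, so the OR lies further from 1 than the RR.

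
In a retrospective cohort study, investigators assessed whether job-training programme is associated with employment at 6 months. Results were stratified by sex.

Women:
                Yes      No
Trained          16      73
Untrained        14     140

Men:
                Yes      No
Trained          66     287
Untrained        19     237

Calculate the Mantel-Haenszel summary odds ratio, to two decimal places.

OR_MH = Σ(aᵢdᵢ/nᵢ) / Σ(bᵢcᵢ/nᵢ), where nᵢ is the stratum total.
Stratum 1 (Women): n = 243; a·d/n = 16·140/243 = 9.2181; b·c/n = 73·14/243 = 4.2058
Stratum 2 (Men): n = 609; a·d/n = 66·237/609 = 25.6847; b·c/n = 287·19/609 = 8.9540
OR_MH = (9.2181 + 25.6847) / (4.2058 + 8.9540) = 34.9028 / 13.1598 = 2.65223

2.65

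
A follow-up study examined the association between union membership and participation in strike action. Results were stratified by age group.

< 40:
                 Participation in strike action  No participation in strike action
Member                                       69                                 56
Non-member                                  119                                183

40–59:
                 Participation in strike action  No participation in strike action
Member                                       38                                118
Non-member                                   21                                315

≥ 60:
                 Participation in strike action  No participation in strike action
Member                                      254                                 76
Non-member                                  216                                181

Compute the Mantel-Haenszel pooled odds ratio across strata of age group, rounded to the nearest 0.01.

OR_MH = Σ(aᵢdᵢ/nᵢ) / Σ(bᵢcᵢ/nᵢ), where nᵢ is the stratum total.
Stratum 1 (< 40): n = 427; a·d/n = 69·183/427 = 29.5714; b·c/n = 56·119/427 = 15.6066
Stratum 2 (40–59): n = 492; a·d/n = 38·315/492 = 24.3293; b·c/n = 118·21/492 = 5.0366
Stratum 3 (≥ 60): n = 727; a·d/n = 254·181/727 = 63.2380; b·c/n = 76·216/727 = 22.5805
OR_MH = (29.5714 + 24.3293 + 63.2380) / (15.6066 + 5.0366 + 22.5805) = 117.1387 / 43.2236 = 2.71006

2.71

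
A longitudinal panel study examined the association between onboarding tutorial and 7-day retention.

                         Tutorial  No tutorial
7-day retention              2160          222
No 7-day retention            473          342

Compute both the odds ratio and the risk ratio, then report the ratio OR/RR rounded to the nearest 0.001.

Reading the table with exposure as columns: a = 2160 (Tutorial, case), b = 473 (Tutorial, non-case), c = 222 (No tutorial, case), d = 342.
OR = (2160·342)/(473·222) = 738720/105006 = 7.03503
Risk in exposed = 2160/2633 = 0.82036; risk in unexposed = 222/564 = 0.39362; RR = 2.08415
OR/RR = 7.03503 / 2.08415 = 3.37549
The outcome is not rare, so the OR lies further from 1 than the RR.

3.375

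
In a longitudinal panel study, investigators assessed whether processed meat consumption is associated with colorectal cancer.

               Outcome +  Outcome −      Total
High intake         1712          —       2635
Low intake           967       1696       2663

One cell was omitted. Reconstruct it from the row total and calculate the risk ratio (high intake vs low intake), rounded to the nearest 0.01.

The missing cell is in the exposed row: 2635 − 1712 = 923.
So a = 1712, b = 923, c = 967, d = 1696.
RR = [a/(a+b)] / [c/(c+d)] = (1712/2635) / (967/2663) = 0.64972/0.36312 = 1.78924

1.79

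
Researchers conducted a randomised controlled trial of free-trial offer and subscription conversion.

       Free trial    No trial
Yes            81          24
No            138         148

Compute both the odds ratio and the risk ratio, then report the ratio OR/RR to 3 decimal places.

Reading the table with exposure as columns: a = 81 (Free trial, case), b = 138 (Free trial, non-case), c = 24 (No trial, case), d = 148.
OR = (81·148)/(138·24) = 11988/3312 = 3.61957
Risk in exposed = 81/219 = 0.36986; risk in unexposed = 24/172 = 0.13953; RR = 2.65068
OR/RR = 3.61957 / 2.65068 = 1.36552
The outcome is not rare, so the OR lies further from 1 than the RR.

1.366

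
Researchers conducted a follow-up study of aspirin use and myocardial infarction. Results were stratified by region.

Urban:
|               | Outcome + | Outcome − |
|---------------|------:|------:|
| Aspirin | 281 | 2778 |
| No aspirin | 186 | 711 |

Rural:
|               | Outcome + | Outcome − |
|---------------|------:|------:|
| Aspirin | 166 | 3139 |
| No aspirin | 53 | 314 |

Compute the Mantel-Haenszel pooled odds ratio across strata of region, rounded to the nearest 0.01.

OR_MH = Σ(aᵢdᵢ/nᵢ) / Σ(bᵢcᵢ/nᵢ), where nᵢ is the stratum total.
Stratum 1 (Urban): n = 3956; a·d/n = 281·711/3956 = 50.5033; b·c/n = 2778·186/3956 = 130.6138
Stratum 2 (Rural): n = 3672; a·d/n = 166·314/3672 = 14.1950; b·c/n = 3139·53/3672 = 45.3069
OR_MH = (50.5033 + 14.1950) / (130.6138 + 45.3069) = 64.6983 / 175.9207 = 0.36777

0.37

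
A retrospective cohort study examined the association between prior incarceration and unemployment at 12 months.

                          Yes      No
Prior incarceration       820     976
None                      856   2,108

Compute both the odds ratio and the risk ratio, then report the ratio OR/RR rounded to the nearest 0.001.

1.309

Cells: a = 820, b = 976, c = 856, d = 2108.
OR = (820·2108)/(976·856) = 1728560/835456 = 2.06900
Risk in exposed = 820/1796 = 0.45657; risk in unexposed = 856/2964 = 0.28880; RR = 1.58093
OR/RR = 2.06900 / 1.58093 = 1.30873
The outcome is not rare, so the OR lies further from 1 than the RR.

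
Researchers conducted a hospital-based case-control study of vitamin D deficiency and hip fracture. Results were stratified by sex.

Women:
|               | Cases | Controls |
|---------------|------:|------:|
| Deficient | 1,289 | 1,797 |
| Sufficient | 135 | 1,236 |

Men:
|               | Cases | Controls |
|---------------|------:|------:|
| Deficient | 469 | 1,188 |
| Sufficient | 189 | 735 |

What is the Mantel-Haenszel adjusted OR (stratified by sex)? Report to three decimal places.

3.472

OR_MH = Σ(aᵢdᵢ/nᵢ) / Σ(bᵢcᵢ/nᵢ), where nᵢ is the stratum total.
Stratum 1 (Women): n = 4457; a·d/n = 1289·1236/4457 = 357.4611; b·c/n = 1797·135/4457 = 54.4301
Stratum 2 (Men): n = 2581; a·d/n = 469·735/2581 = 133.5587; b·c/n = 1188·189/2581 = 86.9942
OR_MH = (357.4611 + 133.5587) / (54.4301 + 86.9942) = 491.0198 / 141.4243 = 3.47196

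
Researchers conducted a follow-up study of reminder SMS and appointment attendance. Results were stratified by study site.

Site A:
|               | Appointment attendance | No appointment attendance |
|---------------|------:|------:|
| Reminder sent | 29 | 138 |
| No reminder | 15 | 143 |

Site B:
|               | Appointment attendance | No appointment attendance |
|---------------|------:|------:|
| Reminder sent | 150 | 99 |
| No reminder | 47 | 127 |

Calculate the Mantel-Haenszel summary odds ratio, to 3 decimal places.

3.327

OR_MH = Σ(aᵢdᵢ/nᵢ) / Σ(bᵢcᵢ/nᵢ), where nᵢ is the stratum total.
Stratum 1 (Site A): n = 325; a·d/n = 29·143/325 = 12.7600; b·c/n = 138·15/325 = 6.3692
Stratum 2 (Site B): n = 423; a·d/n = 150·127/423 = 45.0355; b·c/n = 99·47/423 = 11.0000
OR_MH = (12.7600 + 45.0355) / (6.3692 + 11.0000) = 57.7955 / 17.3692 = 3.32746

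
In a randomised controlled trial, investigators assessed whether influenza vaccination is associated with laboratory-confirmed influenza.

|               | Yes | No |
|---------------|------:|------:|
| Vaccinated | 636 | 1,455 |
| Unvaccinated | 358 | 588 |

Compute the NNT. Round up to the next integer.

14

Risk in treated group = 636/2091 = 0.30416; risk in control = 358/946 = 0.37844.
Absolute risk reduction = 0.37844 − 0.30416 = 0.07427
NNT = 1 / ARR = 1 / 0.07427 = 13.464 → round up → 14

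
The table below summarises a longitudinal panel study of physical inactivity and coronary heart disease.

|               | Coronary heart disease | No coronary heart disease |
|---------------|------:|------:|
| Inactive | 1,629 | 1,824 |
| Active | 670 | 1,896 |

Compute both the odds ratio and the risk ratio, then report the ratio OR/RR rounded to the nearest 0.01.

1.40

Cells: a = 1629, b = 1824, c = 670, d = 1896.
OR = (1629·1896)/(1824·670) = 3088584/1222080 = 2.52732
Risk in exposed = 1629/3453 = 0.47176; risk in unexposed = 670/2566 = 0.26111; RR = 1.80678
OR/RR = 2.52732 / 1.80678 = 1.39879
The outcome is not rare, so the OR lies further from 1 than the RR.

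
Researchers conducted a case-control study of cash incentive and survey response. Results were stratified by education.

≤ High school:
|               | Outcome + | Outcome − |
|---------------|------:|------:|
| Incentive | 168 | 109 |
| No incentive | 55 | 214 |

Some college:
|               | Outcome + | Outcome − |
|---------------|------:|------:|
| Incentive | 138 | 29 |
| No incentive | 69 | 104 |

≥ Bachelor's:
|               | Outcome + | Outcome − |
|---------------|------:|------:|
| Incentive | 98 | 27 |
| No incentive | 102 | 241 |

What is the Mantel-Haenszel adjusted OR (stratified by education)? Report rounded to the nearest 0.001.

6.968

OR_MH = Σ(aᵢdᵢ/nᵢ) / Σ(bᵢcᵢ/nᵢ), where nᵢ is the stratum total.
Stratum 1 (≤ High school): n = 546; a·d/n = 168·214/546 = 65.8462; b·c/n = 109·55/546 = 10.9799
Stratum 2 (Some college): n = 340; a·d/n = 138·104/340 = 42.2118; b·c/n = 29·69/340 = 5.8853
Stratum 3 (≥ Bachelor's): n = 468; a·d/n = 98·241/468 = 50.4658; b·c/n = 27·102/468 = 5.8846
OR_MH = (65.8462 + 42.2118 + 50.4658) / (10.9799 + 5.8853 + 5.8846) = 158.5237 / 22.7498 = 6.96815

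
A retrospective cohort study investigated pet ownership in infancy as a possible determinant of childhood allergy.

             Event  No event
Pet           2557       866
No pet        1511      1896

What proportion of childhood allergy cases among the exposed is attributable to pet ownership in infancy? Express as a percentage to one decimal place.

Cells: a = 2557, b = 866, c = 1511, d = 1896.
Risk in exposed = 2557/3423 = 0.74701; risk in unexposed = 1511/3407 = 0.44350.
RR = 0.74701/0.44350 = 1.68435
AR% = (RR − 1)/RR × 100 = (1.68435 − 1)/1.68435 × 100 = 40.6298%

40.6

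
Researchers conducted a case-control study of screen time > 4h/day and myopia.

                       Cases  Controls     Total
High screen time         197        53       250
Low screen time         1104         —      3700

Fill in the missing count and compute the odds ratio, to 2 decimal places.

The missing cell is in the unexposed row: 3700 − 1104 = 2596.
So a = 197, b = 53, c = 1104, d = 2596.
OR = (a·d)/(b·c) = (197 × 2596) / (53 × 1104) = 511412 / 58512 = 8.74029

8.74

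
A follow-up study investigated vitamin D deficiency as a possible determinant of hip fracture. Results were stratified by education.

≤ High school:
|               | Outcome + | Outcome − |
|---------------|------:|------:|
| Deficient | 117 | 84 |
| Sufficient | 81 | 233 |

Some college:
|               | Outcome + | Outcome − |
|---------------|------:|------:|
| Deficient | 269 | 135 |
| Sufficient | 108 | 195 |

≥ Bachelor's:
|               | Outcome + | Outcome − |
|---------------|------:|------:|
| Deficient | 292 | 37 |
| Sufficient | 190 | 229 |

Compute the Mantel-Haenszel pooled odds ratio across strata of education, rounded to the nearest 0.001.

5.008

OR_MH = Σ(aᵢdᵢ/nᵢ) / Σ(bᵢcᵢ/nᵢ), where nᵢ is the stratum total.
Stratum 1 (≤ High school): n = 515; a·d/n = 117·233/515 = 52.9340; b·c/n = 84·81/515 = 13.2117
Stratum 2 (Some college): n = 707; a·d/n = 269·195/707 = 74.1938; b·c/n = 135·108/707 = 20.6223
Stratum 3 (≥ Bachelor's): n = 748; a·d/n = 292·229/748 = 89.3957; b·c/n = 37·190/748 = 9.3984
OR_MH = (52.9340 + 74.1938 + 89.3957) / (13.2117 + 20.6223 + 9.3984) = 216.5235 / 43.2324 = 5.00836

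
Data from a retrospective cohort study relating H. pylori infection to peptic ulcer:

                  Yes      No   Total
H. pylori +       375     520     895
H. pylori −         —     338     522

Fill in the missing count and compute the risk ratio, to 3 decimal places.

The missing cell is in the unexposed row: 522 − 338 = 184.
So a = 375, b = 520, c = 184, d = 338.
RR = [a/(a+b)] / [c/(c+d)] = (375/895) / (184/522) = 0.41899/0.35249 = 1.18867

1.189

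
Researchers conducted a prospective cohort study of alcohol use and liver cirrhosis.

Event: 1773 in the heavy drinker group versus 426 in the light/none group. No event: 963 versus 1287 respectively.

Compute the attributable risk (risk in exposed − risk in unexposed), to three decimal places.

From the description: a = 1773, b = 963, c = 426, d = 1287.
Risk in exposed = 1773/2736 = 0.648026; risk in unexposed = 426/1713 = 0.248687.
Risk difference = 0.648026 − 0.248687 = 0.399340

0.399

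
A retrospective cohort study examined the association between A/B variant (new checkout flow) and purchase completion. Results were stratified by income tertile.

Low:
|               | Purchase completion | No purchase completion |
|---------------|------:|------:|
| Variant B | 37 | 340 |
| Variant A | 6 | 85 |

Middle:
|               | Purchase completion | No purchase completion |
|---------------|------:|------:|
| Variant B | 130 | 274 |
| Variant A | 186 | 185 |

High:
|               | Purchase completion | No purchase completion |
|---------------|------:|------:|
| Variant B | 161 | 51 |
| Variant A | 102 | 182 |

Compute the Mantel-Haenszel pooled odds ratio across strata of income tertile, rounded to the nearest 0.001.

OR_MH = Σ(aᵢdᵢ/nᵢ) / Σ(bᵢcᵢ/nᵢ), where nᵢ is the stratum total.
Stratum 1 (Low): n = 468; a·d/n = 37·85/468 = 6.7201; b·c/n = 340·6/468 = 4.3590
Stratum 2 (Middle): n = 775; a·d/n = 130·185/775 = 31.0323; b·c/n = 274·186/775 = 65.7600
Stratum 3 (High): n = 496; a·d/n = 161·182/496 = 59.0766; b·c/n = 51·102/496 = 10.4879
OR_MH = (6.7201 + 31.0323 + 59.0766) / (4.3590 + 65.7600 + 10.4879) = 96.8290 / 80.6069 = 1.20125

1.201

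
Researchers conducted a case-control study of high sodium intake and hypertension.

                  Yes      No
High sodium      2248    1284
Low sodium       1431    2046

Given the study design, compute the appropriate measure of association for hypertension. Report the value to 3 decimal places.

2.503

Cells: a = 2248, b = 1284, c = 1431, d = 2046.
This is a case-control study: participants were sampled on outcome status, so risks in the source population cannot be estimated directly — relative risk is not valid here. The odds ratio is the appropriate measure.
OR = (a·d)/(b·c) = (2248 × 2046) / (1284 × 1431) = 4599408 / 1837404 = 2.50321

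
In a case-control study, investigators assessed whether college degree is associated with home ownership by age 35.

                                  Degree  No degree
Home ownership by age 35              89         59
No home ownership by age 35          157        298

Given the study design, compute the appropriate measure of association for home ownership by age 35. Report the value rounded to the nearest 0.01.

Reading the table with exposure as columns: a = 89 (Degree, case), b = 157 (Degree, non-case), c = 59 (No degree, case), d = 298.
This is a case-control study: participants were sampled on outcome status, so risks in the source population cannot be estimated directly — relative risk is not valid here. The odds ratio is the appropriate measure.
OR = (a·d)/(b·c) = (89 × 298) / (157 × 59) = 26522 / 9263 = 2.86322

2.86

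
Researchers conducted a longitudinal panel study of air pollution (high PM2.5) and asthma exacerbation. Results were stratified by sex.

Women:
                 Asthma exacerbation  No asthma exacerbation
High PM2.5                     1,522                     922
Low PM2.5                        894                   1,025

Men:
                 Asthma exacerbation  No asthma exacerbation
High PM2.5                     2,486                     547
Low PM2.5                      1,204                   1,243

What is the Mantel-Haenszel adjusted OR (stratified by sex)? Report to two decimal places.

OR_MH = Σ(aᵢdᵢ/nᵢ) / Σ(bᵢcᵢ/nᵢ), where nᵢ is the stratum total.
Stratum 1 (Women): n = 4363; a·d/n = 1522·1025/4363 = 357.5636; b·c/n = 922·894/4363 = 188.9223
Stratum 2 (Men): n = 5480; a·d/n = 2486·1243/5480 = 563.8865; b·c/n = 547·1204/5480 = 120.1803
OR_MH = (357.5636 + 563.8865) / (188.9223 + 120.1803) = 921.4501 / 309.1026 = 2.98105

2.98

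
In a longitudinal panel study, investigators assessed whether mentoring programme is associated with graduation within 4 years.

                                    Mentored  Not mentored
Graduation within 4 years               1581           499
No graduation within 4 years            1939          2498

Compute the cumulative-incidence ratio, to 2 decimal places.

Reading the table with exposure as columns: a = 1581 (Mentored, case), b = 1939 (Mentored, non-case), c = 499 (Not mentored, case), d = 2498.
Risk in exposed = 1581/3520 = 0.44915; risk in unexposed = 499/2997 = 0.16650.
RR = 0.44915 / 0.16650 = 2.69759
The risk among the exposed is 2.70 times that among the unexposed.

2.70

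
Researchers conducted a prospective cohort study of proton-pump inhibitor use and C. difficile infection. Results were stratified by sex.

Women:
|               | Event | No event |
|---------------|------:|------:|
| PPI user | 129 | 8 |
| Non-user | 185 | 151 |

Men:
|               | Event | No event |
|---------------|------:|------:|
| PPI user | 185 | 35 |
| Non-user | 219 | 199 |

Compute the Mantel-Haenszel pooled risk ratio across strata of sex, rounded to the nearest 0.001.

RR_MH = Σ(aᵢ·n₀ᵢ/nᵢ) / Σ(cᵢ·n₁ᵢ/nᵢ), with n₁ᵢ = aᵢ+bᵢ (exposed), n₀ᵢ = cᵢ+dᵢ (unexposed), nᵢ = n₁ᵢ+n₀ᵢ.
Stratum 1 (Women): n₁ = 137, n₀ = 336, n = 473; a·n₀/n = 129·336/473 = 91.6364; c·n₁/n = 185·137/473 = 53.5835
Stratum 2 (Men): n₁ = 220, n₀ = 418, n = 638; a·n₀/n = 185·418/638 = 121.2069; c·n₁/n = 219·220/638 = 75.5172
RR_MH = (91.6364 + 121.2069) / (53.5835 + 75.5172) = 212.8433 / 129.1008 = 1.64866

1.649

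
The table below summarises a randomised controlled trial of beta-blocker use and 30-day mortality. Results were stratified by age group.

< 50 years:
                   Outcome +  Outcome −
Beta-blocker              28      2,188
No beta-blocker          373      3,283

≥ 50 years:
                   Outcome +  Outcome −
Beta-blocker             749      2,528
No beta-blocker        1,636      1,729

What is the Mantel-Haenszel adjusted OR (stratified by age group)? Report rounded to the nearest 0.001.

OR_MH = Σ(aᵢdᵢ/nᵢ) / Σ(bᵢcᵢ/nᵢ), where nᵢ is the stratum total.
Stratum 1 (< 50 years): n = 5872; a·d/n = 28·3283/5872 = 15.6546; b·c/n = 2188·373/5872 = 138.9857
Stratum 2 (≥ 50 years): n = 6642; a·d/n = 749·1729/6642 = 194.9746; b·c/n = 2528·1636/6642 = 622.6751
OR_MH = (15.6546 + 194.9746) / (138.9857 + 622.6751) = 210.6292 / 761.6608 = 0.27654

0.277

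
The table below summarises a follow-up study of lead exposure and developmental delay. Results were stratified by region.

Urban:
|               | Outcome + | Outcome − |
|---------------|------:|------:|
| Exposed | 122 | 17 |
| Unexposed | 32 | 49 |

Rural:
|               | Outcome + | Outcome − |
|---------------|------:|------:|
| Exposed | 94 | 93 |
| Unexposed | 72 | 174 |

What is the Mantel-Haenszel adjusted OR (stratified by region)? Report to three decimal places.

3.621

OR_MH = Σ(aᵢdᵢ/nᵢ) / Σ(bᵢcᵢ/nᵢ), where nᵢ is the stratum total.
Stratum 1 (Urban): n = 220; a·d/n = 122·49/220 = 27.1727; b·c/n = 17·32/220 = 2.4727
Stratum 2 (Rural): n = 433; a·d/n = 94·174/433 = 37.7737; b·c/n = 93·72/433 = 15.4642
OR_MH = (27.1727 + 37.7737) / (2.4727 + 15.4642) = 64.9464 / 17.9369 = 3.62082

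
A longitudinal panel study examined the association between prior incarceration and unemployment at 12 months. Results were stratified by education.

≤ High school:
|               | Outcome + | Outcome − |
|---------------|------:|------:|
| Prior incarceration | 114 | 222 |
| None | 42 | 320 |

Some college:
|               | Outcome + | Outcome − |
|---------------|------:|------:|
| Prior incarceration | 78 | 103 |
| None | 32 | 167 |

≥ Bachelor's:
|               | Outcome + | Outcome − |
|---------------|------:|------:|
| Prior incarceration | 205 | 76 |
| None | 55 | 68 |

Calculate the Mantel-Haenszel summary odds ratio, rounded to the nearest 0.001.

OR_MH = Σ(aᵢdᵢ/nᵢ) / Σ(bᵢcᵢ/nᵢ), where nᵢ is the stratum total.
Stratum 1 (≤ High school): n = 698; a·d/n = 114·320/698 = 52.2636; b·c/n = 222·42/698 = 13.3582
Stratum 2 (Some college): n = 380; a·d/n = 78·167/380 = 34.2789; b·c/n = 103·32/380 = 8.6737
Stratum 3 (≥ Bachelor's): n = 404; a·d/n = 205·68/404 = 34.5050; b·c/n = 76·55/404 = 10.3465
OR_MH = (52.2636 + 34.2789 + 34.5050) / (13.3582 + 8.6737 + 10.3465) = 121.0475 / 32.3784 = 3.73853

3.739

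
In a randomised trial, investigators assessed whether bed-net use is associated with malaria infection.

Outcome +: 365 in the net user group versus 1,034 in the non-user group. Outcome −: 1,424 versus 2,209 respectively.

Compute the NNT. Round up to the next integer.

9

Risk in treated group = 365/1789 = 0.20402; risk in control = 1034/3243 = 0.31884.
Absolute risk reduction = 0.31884 − 0.20402 = 0.11482
NNT = 1 / ARR = 1 / 0.11482 = 8.710 → round up → 9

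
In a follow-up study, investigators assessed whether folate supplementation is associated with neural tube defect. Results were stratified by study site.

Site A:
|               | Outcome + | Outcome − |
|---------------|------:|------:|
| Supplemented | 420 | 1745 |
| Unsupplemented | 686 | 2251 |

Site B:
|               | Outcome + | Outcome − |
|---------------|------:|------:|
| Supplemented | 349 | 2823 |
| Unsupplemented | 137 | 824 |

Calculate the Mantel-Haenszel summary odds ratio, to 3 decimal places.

0.777

OR_MH = Σ(aᵢdᵢ/nᵢ) / Σ(bᵢcᵢ/nᵢ), where nᵢ is the stratum total.
Stratum 1 (Site A): n = 5102; a·d/n = 420·2251/5102 = 185.3038; b·c/n = 1745·686/5102 = 234.6276
Stratum 2 (Site B): n = 4133; a·d/n = 349·824/4133 = 69.5805; b·c/n = 2823·137/4133 = 93.5763
OR_MH = (185.3038 + 69.5805) / (234.6276 + 93.5763) = 254.8843 / 328.2039 = 0.77660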